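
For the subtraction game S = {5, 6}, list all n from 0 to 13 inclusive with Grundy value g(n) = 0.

0, 1, 2, 3, 4, 11, 12, 13

Compute g(0), g(1), … for moves {5, 6}:
g(0) = mex{} = 0
g(1) = mex{} = 0
g(2) = mex{} = 0
g(3) = mex{} = 0
g(4) = mex{} = 0
g(5) = mex{0} = 1
g(6) = mex{0} = 1
g(7) = mex{0} = 1
g(8) = mex{0} = 1
g(9) = mex{0} = 1
g(10) = mex{0,1} = 2
g(11) = mex{1} = 0
g(12) = mex{1} = 0
g(13) = mex{1} = 0
The P-positions (g = 0) in 0..13 are 0, 1, 2, 3, 4, 11, 12, 13.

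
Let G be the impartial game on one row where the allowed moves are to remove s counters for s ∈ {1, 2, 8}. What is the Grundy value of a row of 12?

Build the Grundy sequence with g(k) = mex{g(k−s) : s ∈ {1, 2, 8}, s ≤ k}:
g(0) = mex{} = 0
g(1) = mex{0} = 1
g(2) = mex{0,1} = 2
g(3) = mex{1,2} = 0
g(4) = mex{0,2} = 1
g(5) = mex{0,1} = 2
g(6) = mex{1,2} = 0
g(7) = mex{0,2} = 1
g(8) = mex{0,1} = 2
g(9) = mex{1,2} = 0
g(10) = mex{0,2} = 1
g(11) = mex{0,1} = 2
g(12) = mex{1,2} = 0
So g(12) = 0.

0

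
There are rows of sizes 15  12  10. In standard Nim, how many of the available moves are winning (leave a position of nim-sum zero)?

3

Compute the nim-sum pairwise:
15 ⊕ 12 = 3
3 ⊕ 10 = 9
The overall nim-sum is X = 9. A row of size p has a winning move iff p XOR X < p (reduce it to p XOR X).
  15: 15 XOR 9 = 6 < 15 — winning move (to 6).
  12: 12 XOR 9 = 5 < 12 — winning move (to 5).
  10: 10 XOR 9 = 3 < 10 — winning move (to 3).
That gives 3 winning moves.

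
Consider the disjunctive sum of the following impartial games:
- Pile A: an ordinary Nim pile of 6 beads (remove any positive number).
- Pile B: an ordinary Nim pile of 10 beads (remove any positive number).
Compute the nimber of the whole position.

Pile A is a plain Nim pile of size 6, so its Grundy value is 6.
Pile B is a plain Nim pile of size 10, so its Grundy value is 10.
By the Sprague-Grundy theorem, the Grundy value of a sum of independent games is the XOR of the component values.
Combined value = 6 ⊕ 10 = 12.

12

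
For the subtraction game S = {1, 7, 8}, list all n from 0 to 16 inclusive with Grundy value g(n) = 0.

Grundy values for subtraction set {1, 7, 8}:
k:     0  1  2  3  4  5  6  7  8  9 10 11 12 13 14 15 16
g(k):  0  1  0  1  0  1  0  1  2  3  2  3  2  3  2  0  1
The P-positions (g = 0) in 0..16 are 0, 2, 4, 6, 15.

0, 2, 4, 6, 15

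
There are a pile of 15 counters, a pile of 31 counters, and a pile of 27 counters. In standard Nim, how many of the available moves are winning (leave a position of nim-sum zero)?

3

Nim-sum: 15 ⊕ 31 ⊕ 27 = 11.
The overall nim-sum is X = 11. A pile of size p has a winning move iff p XOR X < p (reduce it to p XOR X).
  15: 15 XOR 11 = 4 < 15 — winning move (to 4).
  31: 31 XOR 11 = 20 < 31 — winning move (to 20).
  27: 27 XOR 11 = 16 < 27 — winning move (to 16).
That gives 3 winning moves.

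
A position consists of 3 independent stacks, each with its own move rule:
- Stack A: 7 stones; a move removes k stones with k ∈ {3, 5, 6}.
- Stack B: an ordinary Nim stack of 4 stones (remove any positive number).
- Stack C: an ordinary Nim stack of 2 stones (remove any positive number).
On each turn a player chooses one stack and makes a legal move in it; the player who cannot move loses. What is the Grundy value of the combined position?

4

Build the Grundy sequence for stack A with g(k) = mex{g(k−s) : s ∈ {3, 5, 6}, s ≤ k}:
g(0) = mex{} = 0
g(1) = mex{} = 0
g(2) = mex{} = 0
g(3) = mex{0} = 1
g(4) = mex{0} = 1
g(5) = mex{0} = 1
g(6) = mex{0,1} = 2
g(7) = mex{0,1} = 2
So g(7) = 2.
Stack B is a plain Nim stack of size 4, so its Grundy value is 4.
Stack C is a plain Nim stack of size 2, so its Grundy value is 2.
By the Sprague-Grundy theorem, the Grundy value of a sum of independent games is the XOR of the component values.
Combined value = 2 ⊕ 4 ⊕ 2 = 4.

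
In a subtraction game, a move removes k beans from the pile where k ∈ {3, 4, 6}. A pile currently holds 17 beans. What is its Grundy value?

Build the Grundy sequence with g(k) = mex{g(k−s) : s ∈ {3, 4, 6}, s ≤ k}:
k:     0  1  2  3  4  5  6  7  8  9 10 11 12 13 14 15 16 17
g(k):  0  0  0  1  1  1  2  2  2  0  0  0  1  1  1  2  2  2
So g(17) = 2.

2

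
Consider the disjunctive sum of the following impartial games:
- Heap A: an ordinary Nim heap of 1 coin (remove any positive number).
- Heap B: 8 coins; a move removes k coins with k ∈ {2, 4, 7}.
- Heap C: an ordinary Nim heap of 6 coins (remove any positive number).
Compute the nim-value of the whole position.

6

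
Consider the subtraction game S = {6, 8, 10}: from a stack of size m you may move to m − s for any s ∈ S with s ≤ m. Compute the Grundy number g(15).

2

Grundy values for subtraction set {6, 8, 10}:
k:     0  1  2  3  4  5  6  7  8  9 10 11 12 13 14 15
g(k):  0  0  0  0  0  0  1  1  1  1  1  1  2  2  2  2
So g(15) = 2.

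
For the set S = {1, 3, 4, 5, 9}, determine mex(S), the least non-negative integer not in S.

0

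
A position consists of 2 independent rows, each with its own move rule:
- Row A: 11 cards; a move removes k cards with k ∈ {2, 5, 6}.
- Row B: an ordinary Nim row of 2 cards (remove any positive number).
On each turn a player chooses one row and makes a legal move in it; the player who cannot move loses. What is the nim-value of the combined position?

For row A, compute g(0), g(1), … with moves {2, 5, 6}:
g(0) = mex{} = 0
g(1) = mex{} = 0
g(2) = mex{0} = 1
g(3) = mex{0} = 1
g(4) = mex{1} = 0
g(5) = mex{0,1} = 2
g(6) = mex{0} = 1
g(7) = mex{0,1,2} = 3
g(8) = mex{1} = 0
g(9) = mex{0,1,3} = 2
g(10) = mex{0,2} = 1
g(11) = mex{1,2} = 0
So g(11) = 0.
Row B is a plain Nim row of size 2, so its Grundy value is 2.
The value of a disjunctive sum is the nim-sum of the parts.
Combined value = 0 XOR 2 = 2.

2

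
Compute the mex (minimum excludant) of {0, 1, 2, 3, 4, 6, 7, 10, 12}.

The values 0, 1, 2, 3, 4 are all present; 5 is the first non-negative integer missing from the set.

5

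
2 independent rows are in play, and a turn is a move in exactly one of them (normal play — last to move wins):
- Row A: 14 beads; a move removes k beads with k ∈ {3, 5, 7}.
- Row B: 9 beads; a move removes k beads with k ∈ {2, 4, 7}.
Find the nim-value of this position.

1

Build the Grundy sequence for row A with g(k) = mex{g(k−s) : s ∈ {3, 5, 7}, s ≤ k}:
g(0) = mex{} = 0
g(1) = mex{} = 0
g(2) = mex{} = 0
g(3) = mex{0} = 1
g(4) = mex{0} = 1
g(5) = mex{0} = 1
g(6) = mex{0,1} = 2
g(7) = mex{0,1} = 2
g(8) = mex{0,1} = 2
g(9) = mex{0,1,2} = 3
g(10) = mex{1,2} = 0
g(11) = mex{1,2} = 0
g(12) = mex{1,2,3} = 0
g(13) = mex{0,2} = 1
g(14) = mex{0,2,3} = 1
So g(14) = 1.
Grundy values for row B (subtraction set {2, 4, 7}):
k:     0  1  2  3  4  5  6  7  8  9
g(k):  0  0  1  1  2  2  0  3  1  0
So g(9) = 0.
The value of a disjunctive sum is the nim-sum of the parts.
Combined value = 1 ⊕ 0 = 1.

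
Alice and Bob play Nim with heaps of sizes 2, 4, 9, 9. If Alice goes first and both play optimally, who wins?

Alice wins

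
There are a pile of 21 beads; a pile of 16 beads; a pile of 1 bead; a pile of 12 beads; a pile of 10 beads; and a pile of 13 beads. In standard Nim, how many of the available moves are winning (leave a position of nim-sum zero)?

Compute the nim-sum pairwise:
21 ^ 16 = 5
5 ^ 1 = 4
4 ^ 12 = 8
8 ^ 10 = 2
2 ^ 13 = 15
The overall nim-sum is X = 15. A pile of size p has a winning move iff p XOR X < p (reduce it to p XOR X).
  21: 21 XOR 15 = 26 ≥ 21 — no move.
  16: 16 XOR 15 = 31 ≥ 16 — no move.
  1: 1 XOR 15 = 14 ≥ 1 — no move.
  12: 12 XOR 15 = 3 < 12 — winning move (to 3).
  10: 10 XOR 15 = 5 < 10 — winning move (to 5).
  13: 13 XOR 15 = 2 < 13 — winning move (to 2).
That gives 3 winning moves.

3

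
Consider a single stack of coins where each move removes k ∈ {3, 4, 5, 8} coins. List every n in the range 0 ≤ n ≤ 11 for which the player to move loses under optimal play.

0, 1, 2, 11

Grundy values for subtraction set {3, 4, 5, 8}:
k:     0  1  2  3  4  5  6  7  8  9 10 11
g(k):  0  0  0  1  1  1  2  2  2  3  3  0
The P-positions (g = 0) in 0..11 are 0, 1, 2, 11.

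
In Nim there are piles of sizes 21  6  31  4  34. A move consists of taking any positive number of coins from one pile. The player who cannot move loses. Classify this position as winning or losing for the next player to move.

Winning position

In binary:
  010101  (21)
  000110  (6)
  011111  (31)
  000100  (4)
  100010  (34)
  ------
  101010  (42)
The nim-sum is 42 ≠ 0, so this is an N-position: the player to move can win.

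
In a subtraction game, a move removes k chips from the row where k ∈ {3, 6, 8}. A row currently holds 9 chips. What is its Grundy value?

3

Build the Grundy sequence with g(k) = mex{g(k−s) : s ∈ {3, 6, 8}, s ≤ k}:
g(0) = mex{} = 0
g(1) = mex{} = 0
g(2) = mex{} = 0
g(3) = mex{0} = 1
g(4) = mex{0} = 1
g(5) = mex{0} = 1
g(6) = mex{0,1} = 2
g(7) = mex{0,1} = 2
g(8) = mex{0,1} = 2
g(9) = mex{0,1,2} = 3
So g(9) = 3.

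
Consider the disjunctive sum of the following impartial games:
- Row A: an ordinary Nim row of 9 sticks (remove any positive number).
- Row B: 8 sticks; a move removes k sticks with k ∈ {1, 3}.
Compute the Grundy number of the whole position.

Row A is a plain Nim row of size 9, so its Grundy value is 9.
Grundy values for row B (subtraction set {1, 3}):
g(0) = mex{} = 0
g(1) = mex{0} = 1
g(2) = mex{1} = 0
g(3) = mex{0} = 1
g(4) = mex{1} = 0
g(5) = mex{0} = 1
g(6) = mex{1} = 0
g(7) = mex{0} = 1
g(8) = mex{1} = 0
So g(8) = 0.
The value of a disjunctive sum is the nim-sum of the parts.
Combined value = 9 ⊕ 0 = 9.

9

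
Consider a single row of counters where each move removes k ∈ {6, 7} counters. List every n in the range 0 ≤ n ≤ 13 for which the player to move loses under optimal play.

0, 1, 2, 3, 4, 5, 13

Compute g(0), g(1), … for moves {6, 7}:
g(0) = mex{} = 0
g(1) = mex{} = 0
g(2) = mex{} = 0
g(3) = mex{} = 0
g(4) = mex{} = 0
g(5) = mex{} = 0
g(6) = mex{0} = 1
g(7) = mex{0} = 1
g(8) = mex{0} = 1
g(9) = mex{0} = 1
g(10) = mex{0} = 1
g(11) = mex{0} = 1
g(12) = mex{0,1} = 2
g(13) = mex{1} = 0
The P-positions (g = 0) in 0..13 are 0, 1, 2, 3, 4, 5, 13.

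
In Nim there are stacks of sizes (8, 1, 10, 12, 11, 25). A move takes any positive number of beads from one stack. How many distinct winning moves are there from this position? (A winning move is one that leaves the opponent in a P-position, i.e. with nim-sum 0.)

1

Nim-sum: 8 XOR 1 XOR 10 XOR 12 XOR 11 XOR 25 = 29.
The overall nim-sum is X = 29. A stack of size p has a winning move iff p XOR X < p (reduce it to p XOR X).
  8: 8 XOR 29 = 21 ≥ 8 — no move.
  1: 1 XOR 29 = 28 ≥ 1 — no move.
  10: 10 XOR 29 = 23 ≥ 10 — no move.
  12: 12 XOR 29 = 17 ≥ 12 — no move.
  11: 11 XOR 29 = 22 ≥ 11 — no move.
  25: 25 XOR 29 = 4 < 25 — winning move (to 4).
That gives 1 winning move.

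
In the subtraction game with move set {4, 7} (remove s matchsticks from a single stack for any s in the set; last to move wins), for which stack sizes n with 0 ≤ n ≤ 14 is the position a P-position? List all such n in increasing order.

0, 1, 2, 3, 11, 12, 13, 14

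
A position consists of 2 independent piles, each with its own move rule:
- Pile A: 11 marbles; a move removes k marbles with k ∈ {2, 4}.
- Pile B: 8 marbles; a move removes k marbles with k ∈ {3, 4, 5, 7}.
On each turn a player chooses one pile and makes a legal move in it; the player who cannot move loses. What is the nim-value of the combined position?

Grundy values for pile A (subtraction set {2, 4}):
g(0) = mex{} = 0
g(1) = mex{} = 0
g(2) = mex{0} = 1
g(3) = mex{0} = 1
g(4) = mex{0,1} = 2
g(5) = mex{0,1} = 2
g(6) = mex{1,2} = 0
g(7) = mex{1,2} = 0
g(8) = mex{0,2} = 1
g(9) = mex{0,2} = 1
g(10) = mex{0,1} = 2
g(11) = mex{0,1} = 2
So g(11) = 2.
Build the Grundy sequence for pile B with g(k) = mex{g(k−s) : s ∈ {3, 4, 5, 7}, s ≤ k}:
g(0) = mex{} = 0
g(1) = mex{} = 0
g(2) = mex{} = 0
g(3) = mex{0} = 1
g(4) = mex{0} = 1
g(5) = mex{0} = 1
g(6) = mex{0,1} = 2
g(7) = mex{0,1} = 2
g(8) = mex{0,1} = 2
So g(8) = 2.
By the Sprague-Grundy theorem, the Grundy value of a sum of independent games is the XOR of the component values.
Combined value = 2 XOR 2 = 0.

0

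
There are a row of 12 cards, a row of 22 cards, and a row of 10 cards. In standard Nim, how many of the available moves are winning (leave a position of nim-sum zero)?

1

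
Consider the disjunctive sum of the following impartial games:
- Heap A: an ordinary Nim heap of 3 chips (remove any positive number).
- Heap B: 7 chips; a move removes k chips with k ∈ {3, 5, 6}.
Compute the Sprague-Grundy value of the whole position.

Heap A is a plain Nim heap of size 3, so its Grundy value is 3.
Grundy values for heap B (subtraction set {3, 5, 6}):
k:     0  1  2  3  4  5  6  7
g(k):  0  0  0  1  1  1  2  2
So g(7) = 2.
The value of a disjunctive sum is the nim-sum of the parts.
Combined value = 3 XOR 2 = 1.

1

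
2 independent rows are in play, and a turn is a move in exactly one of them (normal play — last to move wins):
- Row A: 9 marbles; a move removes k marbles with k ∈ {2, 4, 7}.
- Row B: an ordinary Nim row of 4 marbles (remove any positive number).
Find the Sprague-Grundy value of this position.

4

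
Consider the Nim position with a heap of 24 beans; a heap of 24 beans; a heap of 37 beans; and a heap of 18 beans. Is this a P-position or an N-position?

N-position

Compute the nim-sum pairwise:
24 XOR 24 = 0
0 XOR 37 = 37
37 XOR 18 = 55
The nim-sum is 55 ≠ 0, so this is an N-position: the player to move can win.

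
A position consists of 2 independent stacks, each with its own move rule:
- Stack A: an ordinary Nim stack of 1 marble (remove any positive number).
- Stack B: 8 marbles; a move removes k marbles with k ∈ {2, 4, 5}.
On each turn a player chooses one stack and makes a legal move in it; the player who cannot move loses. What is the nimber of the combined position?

1

Stack A is a plain Nim stack of size 1, so its Grundy value is 1.
Grundy values for stack B (subtraction set {2, 4, 5}):
g(0) = mex{} = 0
g(1) = mex{} = 0
g(2) = mex{0} = 1
g(3) = mex{0} = 1
g(4) = mex{0,1} = 2
g(5) = mex{0,1} = 2
g(6) = mex{0,1,2} = 3
g(7) = mex{1,2} = 0
g(8) = mex{1,2,3} = 0
So g(8) = 0.
By the Sprague-Grundy theorem, the Grundy value of a sum of independent games is the XOR of the component values.
Combined value = 1 ⊕ 0 = 1.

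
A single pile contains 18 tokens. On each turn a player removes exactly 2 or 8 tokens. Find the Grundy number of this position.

Build the Grundy sequence with g(k) = mex{g(k−s) : s ∈ {2, 8}, s ≤ k}:
k:     0  1  2  3  4  5  6  7  8  9 10 11 12 13 14 15 16 17 18
g(k):  0  0  1  1  0  0  1  1  2  2  0  0  1  1  0  0  1  1  2
So g(18) = 2.

2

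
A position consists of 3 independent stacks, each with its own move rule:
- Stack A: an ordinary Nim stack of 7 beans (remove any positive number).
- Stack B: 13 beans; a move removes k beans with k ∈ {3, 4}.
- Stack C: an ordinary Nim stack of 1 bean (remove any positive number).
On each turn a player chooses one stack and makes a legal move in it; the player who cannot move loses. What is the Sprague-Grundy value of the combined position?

Stack A is a plain Nim stack of size 7, so its Grundy value is 7.
Grundy values for stack B (subtraction set {3, 4}):
g(0) = mex{} = 0
g(1) = mex{} = 0
g(2) = mex{} = 0
g(3) = mex{0} = 1
g(4) = mex{0} = 1
g(5) = mex{0} = 1
g(6) = mex{0,1} = 2
g(7) = mex{1} = 0
g(8) = mex{1} = 0
g(9) = mex{1,2} = 0
g(10) = mex{0,2} = 1
g(11) = mex{0} = 1
g(12) = mex{0} = 1
g(13) = mex{0,1} = 2
So g(13) = 2.
Stack C is a plain Nim stack of size 1, so its Grundy value is 1.
The value of a disjunctive sum is the nim-sum of the parts.
Combined value = 7 XOR 2 XOR 1 = 4.

4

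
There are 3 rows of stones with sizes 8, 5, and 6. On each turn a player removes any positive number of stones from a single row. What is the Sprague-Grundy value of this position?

11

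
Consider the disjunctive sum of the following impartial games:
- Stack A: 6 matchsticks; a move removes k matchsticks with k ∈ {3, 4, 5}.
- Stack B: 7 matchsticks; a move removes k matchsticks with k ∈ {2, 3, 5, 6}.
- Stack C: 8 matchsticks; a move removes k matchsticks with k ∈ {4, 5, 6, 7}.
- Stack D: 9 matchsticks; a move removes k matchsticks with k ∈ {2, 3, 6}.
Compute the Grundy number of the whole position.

Grundy values for stack A (subtraction set {3, 4, 5}):
k:     0  1  2  3  4  5  6
g(k):  0  0  0  1  1  1  2
So g(6) = 2.
For stack B, compute g(0), g(1), … with moves {2, 3, 5, 6}:
g(0) = mex{} = 0
g(1) = mex{} = 0
g(2) = mex{0} = 1
g(3) = mex{0} = 1
g(4) = mex{0,1} = 2
g(5) = mex{0,1} = 2
g(6) = mex{0,1,2} = 3
g(7) = mex{0,1,2} = 3
So g(7) = 3.
Grundy values for stack C (subtraction set {4, 5, 6, 7}):
g(0) = mex{} = 0
g(1) = mex{} = 0
g(2) = mex{} = 0
g(3) = mex{} = 0
g(4) = mex{0} = 1
g(5) = mex{0} = 1
g(6) = mex{0} = 1
g(7) = mex{0} = 1
g(8) = mex{0,1} = 2
So g(8) = 2.
For stack D, compute g(0), g(1), … with moves {2, 3, 6}:
k:     0  1  2  3  4  5  6  7  8  9
g(k):  0  0  1  1  2  0  3  1  2  0
So g(9) = 0.
The value of a disjunctive sum is the nim-sum of the parts.
Combined value = 2 ⊕ 3 ⊕ 2 ⊕ 0 = 3.

3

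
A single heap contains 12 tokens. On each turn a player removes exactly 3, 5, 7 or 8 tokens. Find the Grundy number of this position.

0

Compute g(0), g(1), … for moves {3, 5, 7, 8}:
g(0) = mex{} = 0
g(1) = mex{} = 0
g(2) = mex{} = 0
g(3) = mex{0} = 1
g(4) = mex{0} = 1
g(5) = mex{0} = 1
g(6) = mex{0,1} = 2
g(7) = mex{0,1} = 2
g(8) = mex{0,1} = 2
g(9) = mex{0,1,2} = 3
g(10) = mex{0,1,2} = 3
g(11) = mex{1,2} = 0
g(12) = mex{1,2,3} = 0
So g(12) = 0.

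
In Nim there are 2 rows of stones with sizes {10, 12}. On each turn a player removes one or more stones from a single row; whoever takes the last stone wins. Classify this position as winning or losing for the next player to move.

Winning position

Compute the nim-sum pairwise:
10 ^ 12 = 6
The nim-sum is 6 ≠ 0, so this is an N-position: the player to move can win.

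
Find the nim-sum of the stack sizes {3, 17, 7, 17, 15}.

11

Nim-sum: 3 ^ 17 ^ 7 ^ 17 ^ 15 = 11.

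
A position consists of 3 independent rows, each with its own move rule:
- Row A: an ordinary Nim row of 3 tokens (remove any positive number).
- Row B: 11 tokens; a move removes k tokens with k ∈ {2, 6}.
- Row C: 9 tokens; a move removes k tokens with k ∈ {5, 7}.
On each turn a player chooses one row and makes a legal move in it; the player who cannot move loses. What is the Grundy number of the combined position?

Row A is a plain Nim row of size 3, so its Grundy value is 3.
Build the Grundy sequence for row B with g(k) = mex{g(k−s) : s ∈ {2, 6}, s ≤ k}:
k:     0  1  2  3  4  5  6  7  8  9 10 11
g(k):  0  0  1  1  0  0  1  1  0  0  1  1
So g(11) = 1.
Grundy values for row C (subtraction set {5, 7}):
g(0) = mex{} = 0
g(1) = mex{} = 0
g(2) = mex{} = 0
g(3) = mex{} = 0
g(4) = mex{} = 0
g(5) = mex{0} = 1
g(6) = mex{0} = 1
g(7) = mex{0} = 1
g(8) = mex{0} = 1
g(9) = mex{0} = 1
So g(9) = 1.
The value of a disjunctive sum is the nim-sum of the parts.
Combined value = 3 XOR 1 XOR 1 = 3.

3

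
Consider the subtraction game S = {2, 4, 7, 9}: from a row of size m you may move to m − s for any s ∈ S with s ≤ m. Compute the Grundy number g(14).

1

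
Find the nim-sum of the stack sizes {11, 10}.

1

Bitwise XOR of the heap sizes:
  1011  (11)
  1010  (10)
  ----
  0001  (1)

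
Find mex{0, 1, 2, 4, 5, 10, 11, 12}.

The values 0, 1, 2 are all present; 3 is the first non-negative integer missing from the set.

3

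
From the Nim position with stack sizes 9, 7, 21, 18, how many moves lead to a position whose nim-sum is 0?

1

Bitwise XOR of the heap sizes:
  01001  (9)
  00111  (7)
  10101  (21)
  10010  (18)
  -----
  01001  (9)
The overall nim-sum is X = 9. A stack of size p has a winning move iff p XOR X < p (reduce it to p XOR X).
  9: 9 XOR 9 = 0 < 9 — winning move (to 0).
  7: 7 XOR 9 = 14 ≥ 7 — no move.
  21: 21 XOR 9 = 28 ≥ 21 — no move.
  18: 18 XOR 9 = 27 ≥ 18 — no move.
That gives 1 winning move.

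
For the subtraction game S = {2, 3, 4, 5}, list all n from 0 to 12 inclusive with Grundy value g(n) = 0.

Compute g(0), g(1), … for moves {2, 3, 4, 5}:
k:     0  1  2  3  4  5  6  7  8  9 10 11 12
g(k):  0  0  1  1  2  2  3  0  0  1  1  2  2
The P-positions (g = 0) in 0..12 are 0, 1, 7, 8.

0, 1, 7, 8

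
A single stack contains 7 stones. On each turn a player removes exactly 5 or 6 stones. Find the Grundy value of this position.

Compute g(0), g(1), … for moves {5, 6}:
k:     0  1  2  3  4  5  6  7
g(k):  0  0  0  0  0  1  1  1
So g(7) = 1.

1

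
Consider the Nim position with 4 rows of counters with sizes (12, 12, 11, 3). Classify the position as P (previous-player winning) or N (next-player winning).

N-position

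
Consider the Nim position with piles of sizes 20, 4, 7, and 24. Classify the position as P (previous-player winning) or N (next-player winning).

Compute the nim-sum pairwise:
20 XOR 4 = 16
16 XOR 7 = 23
23 XOR 24 = 15
The nim-sum is 15 ≠ 0, so this is an N-position: the player to move can win.

N-position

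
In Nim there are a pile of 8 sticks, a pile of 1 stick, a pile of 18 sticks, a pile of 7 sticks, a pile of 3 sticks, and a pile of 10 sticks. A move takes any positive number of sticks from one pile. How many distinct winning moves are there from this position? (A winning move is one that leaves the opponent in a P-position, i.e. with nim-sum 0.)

Write each in binary and XOR column by column:
  01000  (8)
  00001  (1)
  10010  (18)
  00111  (7)
  00011  (3)
  01010  (10)
  -----
  10101  (21)
The overall nim-sum is X = 21. A pile of size p has a winning move iff p XOR X < p (reduce it to p XOR X).
  8: 8 XOR 21 = 29 ≥ 8 — no move.
  1: 1 XOR 21 = 20 ≥ 1 — no move.
  18: 18 XOR 21 = 7 < 18 — winning move (to 7).
  7: 7 XOR 21 = 18 ≥ 7 — no move.
  3: 3 XOR 21 = 22 ≥ 3 — no move.
  10: 10 XOR 21 = 31 ≥ 10 — no move.
That gives 1 winning move.

1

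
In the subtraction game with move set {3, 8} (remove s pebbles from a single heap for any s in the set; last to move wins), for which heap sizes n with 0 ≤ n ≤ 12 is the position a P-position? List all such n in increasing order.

0, 1, 2, 6, 7, 11, 12

Build the Grundy sequence with g(k) = mex{g(k−s) : s ∈ {3, 8}, s ≤ k}:
k:     0  1  2  3  4  5  6  7  8  9 10 11 12
g(k):  0  0  0  1  1  1  0  0  2  1  1  0  0
The P-positions (g = 0) in 0..12 are 0, 1, 2, 6, 7, 11, 12.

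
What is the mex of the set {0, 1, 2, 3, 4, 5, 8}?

The values 0, 1, 2, 3, 4, 5 are all present; 6 is the first non-negative integer missing from the set.

6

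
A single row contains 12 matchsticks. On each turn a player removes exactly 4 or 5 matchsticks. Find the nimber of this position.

0

Build the Grundy sequence with g(k) = mex{g(k−s) : s ∈ {4, 5}, s ≤ k}:
g(0) = mex{} = 0
g(1) = mex{} = 0
g(2) = mex{} = 0
g(3) = mex{} = 0
g(4) = mex{0} = 1
g(5) = mex{0} = 1
g(6) = mex{0} = 1
g(7) = mex{0} = 1
g(8) = mex{0,1} = 2
g(9) = mex{1} = 0
g(10) = mex{1} = 0
g(11) = mex{1} = 0
g(12) = mex{1,2} = 0
So g(12) = 0.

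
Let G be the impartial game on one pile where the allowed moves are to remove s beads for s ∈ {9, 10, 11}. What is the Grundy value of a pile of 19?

2

Build the Grundy sequence with g(k) = mex{g(k−s) : s ∈ {9, 10, 11}, s ≤ k}:
k:     0  1  2  3  4  5  6  7  8  9 10 11 12 13 14 15 16 17 18 19
g(k):  0  0  0  0  0  0  0  0  0  1  1  1  1  1  1  1  1  1  2  2
So g(19) = 2.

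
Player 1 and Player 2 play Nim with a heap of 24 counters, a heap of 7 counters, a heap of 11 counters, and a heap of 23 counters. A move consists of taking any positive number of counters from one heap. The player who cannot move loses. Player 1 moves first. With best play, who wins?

Compute the nim-sum pairwise:
24 ⊕ 7 = 31
31 ⊕ 11 = 20
20 ⊕ 23 = 3
The nim-sum is 3 ≠ 0, so this is an N-position: the player to move can win; Player 1 has a winning move.

Player 1 wins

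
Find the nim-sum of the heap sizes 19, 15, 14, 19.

1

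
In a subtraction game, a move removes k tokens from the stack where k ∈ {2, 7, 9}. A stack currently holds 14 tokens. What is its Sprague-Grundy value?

Compute g(0), g(1), … for moves {2, 7, 9}:
g(0) = mex{} = 0
g(1) = mex{} = 0
g(2) = mex{0} = 1
g(3) = mex{0} = 1
g(4) = mex{1} = 0
g(5) = mex{1} = 0
g(6) = mex{0} = 1
g(7) = mex{0} = 1
g(8) = mex{0,1} = 2
g(9) = mex{0,1} = 2
g(10) = mex{0,1,2} = 3
g(11) = mex{0,1,2} = 3
g(12) = mex{0,1,3} = 2
g(13) = mex{0,1,3} = 2
g(14) = mex{0,1,2} = 3
So g(14) = 3.

3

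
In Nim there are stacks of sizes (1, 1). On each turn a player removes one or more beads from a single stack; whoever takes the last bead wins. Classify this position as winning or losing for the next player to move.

Losing position

Compute the nim-sum pairwise:
1 ⊕ 1 = 0
The nim-sum is 0, so this is a P-position: the player to move is in a losing position under optimal play.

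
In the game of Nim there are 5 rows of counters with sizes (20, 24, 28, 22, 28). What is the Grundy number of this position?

26

Compute the nim-sum pairwise:
20 ^ 24 = 12
12 ^ 28 = 16
16 ^ 22 = 6
6 ^ 28 = 26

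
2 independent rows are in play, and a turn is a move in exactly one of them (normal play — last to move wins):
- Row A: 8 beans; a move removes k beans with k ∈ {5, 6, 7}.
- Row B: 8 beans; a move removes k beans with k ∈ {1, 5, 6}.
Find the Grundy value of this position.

For row A, compute g(0), g(1), … with moves {5, 6, 7}:
k:     0  1  2  3  4  5  6  7  8
g(k):  0  0  0  0  0  1  1  1  1
So g(8) = 1.
Grundy values for row B (subtraction set {1, 5, 6}):
g(0) = mex{} = 0
g(1) = mex{0} = 1
g(2) = mex{1} = 0
g(3) = mex{0} = 1
g(4) = mex{1} = 0
g(5) = mex{0} = 1
g(6) = mex{0,1} = 2
g(7) = mex{0,1,2} = 3
g(8) = mex{0,1,3} = 2
So g(8) = 2.
By the Sprague-Grundy theorem, the Grundy value of a sum of independent games is the XOR of the component values.
Combined value = 1 XOR 2 = 3.

3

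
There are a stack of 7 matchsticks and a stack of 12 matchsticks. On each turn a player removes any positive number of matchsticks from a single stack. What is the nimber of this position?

11

Nim-sum: 7 XOR 12 = 11.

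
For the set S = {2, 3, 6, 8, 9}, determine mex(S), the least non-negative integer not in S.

0 is not in the set, so the mex is 0.

0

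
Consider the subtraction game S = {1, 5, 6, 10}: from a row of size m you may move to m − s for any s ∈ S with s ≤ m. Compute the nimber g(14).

Grundy values for subtraction set {1, 5, 6, 10}:
g(0) = mex{} = 0
g(1) = mex{0} = 1
g(2) = mex{1} = 0
g(3) = mex{0} = 1
g(4) = mex{1} = 0
g(5) = mex{0} = 1
g(6) = mex{0,1} = 2
g(7) = mex{0,1,2} = 3
g(8) = mex{0,1,3} = 2
g(9) = mex{0,1,2} = 3
g(10) = mex{0,1,3} = 2
g(11) = mex{1,2} = 0
g(12) = mex{0,2,3} = 1
g(13) = mex{1,2,3} = 0
g(14) = mex{0,2,3} = 1
So g(14) = 1.

1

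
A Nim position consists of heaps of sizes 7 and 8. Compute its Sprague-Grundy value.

15

Write each in binary and XOR column by column:
  0111  (7)
  1000  (8)
  ----
  1111  (15)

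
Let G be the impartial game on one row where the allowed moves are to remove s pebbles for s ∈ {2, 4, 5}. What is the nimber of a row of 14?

Build the Grundy sequence with g(k) = mex{g(k−s) : s ∈ {2, 4, 5}, s ≤ k}:
g(0) = mex{} = 0
g(1) = mex{} = 0
g(2) = mex{0} = 1
g(3) = mex{0} = 1
g(4) = mex{0,1} = 2
g(5) = mex{0,1} = 2
g(6) = mex{0,1,2} = 3
g(7) = mex{1,2} = 0
g(8) = mex{1,2,3} = 0
g(9) = mex{0,2} = 1
g(10) = mex{0,2,3} = 1
g(11) = mex{0,1,3} = 2
g(12) = mex{0,1} = 2
g(13) = mex{0,1,2} = 3
g(14) = mex{1,2} = 0
So g(14) = 0.

0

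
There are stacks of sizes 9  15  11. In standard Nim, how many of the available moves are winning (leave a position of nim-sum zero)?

3

Compute the nim-sum pairwise:
9 XOR 15 = 6
6 XOR 11 = 13
The overall nim-sum is X = 13. A stack of size p has a winning move iff p XOR X < p (reduce it to p XOR X).
  9: 9 XOR 13 = 4 < 9 — winning move (to 4).
  15: 15 XOR 13 = 2 < 15 — winning move (to 2).
  11: 11 XOR 13 = 6 < 11 — winning move (to 6).
That gives 3 winning moves.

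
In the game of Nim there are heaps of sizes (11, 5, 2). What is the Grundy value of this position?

12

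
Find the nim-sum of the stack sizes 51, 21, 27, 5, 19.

Compute the nim-sum pairwise:
51 ⊕ 21 = 38
38 ⊕ 27 = 61
61 ⊕ 5 = 56
56 ⊕ 19 = 43

43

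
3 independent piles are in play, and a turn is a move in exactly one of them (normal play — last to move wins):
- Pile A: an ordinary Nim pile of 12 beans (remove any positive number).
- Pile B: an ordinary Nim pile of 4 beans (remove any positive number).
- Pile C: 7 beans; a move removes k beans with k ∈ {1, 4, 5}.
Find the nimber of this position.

11

Pile A is a plain Nim pile of size 12, so its Grundy value is 12.
Pile B is a plain Nim pile of size 4, so its Grundy value is 4.
For pile C, compute g(0), g(1), … with moves {1, 4, 5}:
k:     0  1  2  3  4  5  6  7
g(k):  0  1  0  1  2  3  2  3
So g(7) = 3.
The value of a disjunctive sum is the nim-sum of the parts.
Combined value = 12 XOR 4 XOR 3 = 11.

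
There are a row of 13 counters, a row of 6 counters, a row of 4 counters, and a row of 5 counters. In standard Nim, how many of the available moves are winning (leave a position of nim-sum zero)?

Nim-sum: 13 ^ 6 ^ 4 ^ 5 = 10.
The overall nim-sum is X = 10. A row of size p has a winning move iff p XOR X < p (reduce it to p XOR X).
  13: 13 XOR 10 = 7 < 13 — winning move (to 7).
  6: 6 XOR 10 = 12 ≥ 6 — no move.
  4: 4 XOR 10 = 14 ≥ 4 — no move.
  5: 5 XOR 10 = 15 ≥ 5 — no move.
That gives 1 winning move.

1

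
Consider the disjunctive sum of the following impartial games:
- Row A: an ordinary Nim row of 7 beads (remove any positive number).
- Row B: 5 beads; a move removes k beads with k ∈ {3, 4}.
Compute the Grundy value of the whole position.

Row A is a plain Nim row of size 7, so its Grundy value is 7.
For row B, compute g(0), g(1), … with moves {3, 4}:
k:     0  1  2  3  4  5
g(k):  0  0  0  1  1  1
So g(5) = 1.
By the Sprague-Grundy theorem, the Grundy value of a sum of independent games is the XOR of the component values.
Combined value = 7 XOR 1 = 6.

6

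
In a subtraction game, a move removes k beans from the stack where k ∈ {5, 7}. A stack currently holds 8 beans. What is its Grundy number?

Compute g(0), g(1), … for moves {5, 7}:
k:     0  1  2  3  4  5  6  7  8
g(k):  0  0  0  0  0  1  1  1  1
So g(8) = 1.

1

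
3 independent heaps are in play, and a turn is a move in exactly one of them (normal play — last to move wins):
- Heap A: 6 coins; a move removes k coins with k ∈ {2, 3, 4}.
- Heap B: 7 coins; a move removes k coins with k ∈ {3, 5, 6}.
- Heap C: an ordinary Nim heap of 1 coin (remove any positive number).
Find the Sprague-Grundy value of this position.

For heap A, compute g(0), g(1), … with moves {2, 3, 4}:
k:     0  1  2  3  4  5  6
g(k):  0  0  1  1  2  2  0
So g(6) = 0.
For heap B, compute g(0), g(1), … with moves {3, 5, 6}:
g(0) = mex{} = 0
g(1) = mex{} = 0
g(2) = mex{} = 0
g(3) = mex{0} = 1
g(4) = mex{0} = 1
g(5) = mex{0} = 1
g(6) = mex{0,1} = 2
g(7) = mex{0,1} = 2
So g(7) = 2.
Heap C is a plain Nim heap of size 1, so its Grundy value is 1.
The value of a disjunctive sum is the nim-sum of the parts.
Combined value = 0 ⊕ 2 ⊕ 1 = 3.

3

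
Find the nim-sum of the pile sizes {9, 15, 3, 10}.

Compute the nim-sum pairwise:
9 XOR 15 = 6
6 XOR 3 = 5
5 XOR 10 = 15

15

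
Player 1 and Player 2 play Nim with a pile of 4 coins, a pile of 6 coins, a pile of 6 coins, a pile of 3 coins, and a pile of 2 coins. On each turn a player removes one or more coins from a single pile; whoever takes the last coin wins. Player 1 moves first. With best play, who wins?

Player 1 wins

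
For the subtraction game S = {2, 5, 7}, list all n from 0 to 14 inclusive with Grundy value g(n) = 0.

0, 1, 4, 10, 13, 14

Build the Grundy sequence with g(k) = mex{g(k−s) : s ∈ {2, 5, 7}, s ≤ k}:
g(0) = mex{} = 0
g(1) = mex{} = 0
g(2) = mex{0} = 1
g(3) = mex{0} = 1
g(4) = mex{1} = 0
g(5) = mex{0,1} = 2
g(6) = mex{0} = 1
g(7) = mex{0,1,2} = 3
g(8) = mex{0,1} = 2
g(9) = mex{0,1,3} = 2
g(10) = mex{1,2} = 0
g(11) = mex{0,1,2} = 3
g(12) = mex{0,2,3} = 1
g(13) = mex{1,2,3} = 0
g(14) = mex{1,2,3} = 0
The P-positions (g = 0) in 0..14 are 0, 1, 4, 10, 13, 14.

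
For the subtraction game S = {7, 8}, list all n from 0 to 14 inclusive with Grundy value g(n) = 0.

Compute g(0), g(1), … for moves {7, 8}:
k:     0  1  2  3  4  5  6  7  8  9 10 11 12 13 14
g(k):  0  0  0  0  0  0  0  1  1  1  1  1  1  1  2
The P-positions (g = 0) in 0..14 are 0, 1, 2, 3, 4, 5, 6.

0, 1, 2, 3, 4, 5, 6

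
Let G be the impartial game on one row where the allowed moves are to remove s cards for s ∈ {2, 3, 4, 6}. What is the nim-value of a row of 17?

Compute g(0), g(1), … for moves {2, 3, 4, 6}:
k:     0  1  2  3  4  5  6  7  8  9 10 11 12 13 14 15 16 17
g(k):  0  0  1  1  2  2  3  3  0  0  1  1  2  2  3  3  0  0
So g(17) = 0.

0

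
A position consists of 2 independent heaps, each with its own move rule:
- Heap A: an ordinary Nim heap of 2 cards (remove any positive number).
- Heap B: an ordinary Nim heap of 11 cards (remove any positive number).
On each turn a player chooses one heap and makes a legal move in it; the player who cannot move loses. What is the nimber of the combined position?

Heap A is a plain Nim heap of size 2, so its Grundy value is 2.
Heap B is a plain Nim heap of size 11, so its Grundy value is 11.
By the Sprague-Grundy theorem, the Grundy value of a sum of independent games is the XOR of the component values.
Combined value = 2 ⊕ 11 = 9.

9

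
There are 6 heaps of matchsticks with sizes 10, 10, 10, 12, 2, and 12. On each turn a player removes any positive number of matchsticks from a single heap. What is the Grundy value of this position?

8

Compute the nim-sum pairwise:
10 ⊕ 10 = 0
0 ⊕ 10 = 10
10 ⊕ 12 = 6
6 ⊕ 2 = 4
4 ⊕ 12 = 8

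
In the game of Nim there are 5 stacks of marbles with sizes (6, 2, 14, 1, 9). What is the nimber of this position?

2

Nim-sum: 6 ^ 2 ^ 14 ^ 1 ^ 9 = 2.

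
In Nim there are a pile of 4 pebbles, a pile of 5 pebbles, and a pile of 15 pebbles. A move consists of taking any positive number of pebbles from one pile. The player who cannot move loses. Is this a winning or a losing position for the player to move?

Nim-sum: 4 XOR 5 XOR 15 = 14.
The nim-sum is 14 ≠ 0, so this is an N-position: the player to move can win.

Winning position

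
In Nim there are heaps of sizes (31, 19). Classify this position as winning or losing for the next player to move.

Winning position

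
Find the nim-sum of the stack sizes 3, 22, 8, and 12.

Compute the nim-sum pairwise:
3 ^ 22 = 21
21 ^ 8 = 29
29 ^ 12 = 17

17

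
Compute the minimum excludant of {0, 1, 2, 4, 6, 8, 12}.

3

The values 0, 1, 2 are all present; 3 is the first non-negative integer missing from the set.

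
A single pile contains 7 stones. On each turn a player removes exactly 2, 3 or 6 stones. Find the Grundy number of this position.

Build the Grundy sequence with g(k) = mex{g(k−s) : s ∈ {2, 3, 6}, s ≤ k}:
g(0) = mex{} = 0
g(1) = mex{} = 0
g(2) = mex{0} = 1
g(3) = mex{0} = 1
g(4) = mex{0,1} = 2
g(5) = mex{1} = 0
g(6) = mex{0,1,2} = 3
g(7) = mex{0,2} = 1
So g(7) = 1.

1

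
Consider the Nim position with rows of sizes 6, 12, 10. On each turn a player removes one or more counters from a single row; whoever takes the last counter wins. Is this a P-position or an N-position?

Compute the nim-sum pairwise:
6 ⊕ 12 = 10
10 ⊕ 10 = 0
The nim-sum is 0, so this is a P-position: the player to move is in a losing position under optimal play.

P-position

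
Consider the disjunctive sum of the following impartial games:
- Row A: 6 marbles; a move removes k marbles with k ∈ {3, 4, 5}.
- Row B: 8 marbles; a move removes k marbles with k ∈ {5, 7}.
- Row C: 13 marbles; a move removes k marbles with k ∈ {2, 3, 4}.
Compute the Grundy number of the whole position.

For row A, compute g(0), g(1), … with moves {3, 4, 5}:
k:     0  1  2  3  4  5  6
g(k):  0  0  0  1  1  1  2
So g(6) = 2.
Build the Grundy sequence for row B with g(k) = mex{g(k−s) : s ∈ {5, 7}, s ≤ k}:
g(0) = mex{} = 0
g(1) = mex{} = 0
g(2) = mex{} = 0
g(3) = mex{} = 0
g(4) = mex{} = 0
g(5) = mex{0} = 1
g(6) = mex{0} = 1
g(7) = mex{0} = 1
g(8) = mex{0} = 1
So g(8) = 1.
Grundy values for row C (subtraction set {2, 3, 4}):
k:     0  1  2  3  4  5  6  7  8  9 10 11 12 13
g(k):  0  0  1  1  2  2  0  0  1  1  2  2  0  0
So g(13) = 0.
The value of a disjunctive sum is the nim-sum of the parts.
Combined value = 2 XOR 1 XOR 0 = 3.

3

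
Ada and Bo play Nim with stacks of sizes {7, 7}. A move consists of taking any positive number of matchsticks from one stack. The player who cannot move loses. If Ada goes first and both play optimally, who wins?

Bo wins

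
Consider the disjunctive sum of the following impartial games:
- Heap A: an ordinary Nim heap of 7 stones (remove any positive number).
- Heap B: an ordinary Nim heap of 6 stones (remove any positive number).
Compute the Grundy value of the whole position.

Heap A is a plain Nim heap of size 7, so its Grundy value is 7.
Heap B is a plain Nim heap of size 6, so its Grundy value is 6.
By the Sprague-Grundy theorem, the Grundy value of a sum of independent games is the XOR of the component values.
Combined value = 7 XOR 6 = 1.

1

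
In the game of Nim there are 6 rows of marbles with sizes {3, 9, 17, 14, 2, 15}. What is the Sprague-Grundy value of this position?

24

Compute the nim-sum pairwise:
3 ⊕ 9 = 10
10 ⊕ 17 = 27
27 ⊕ 14 = 21
21 ⊕ 2 = 23
23 ⊕ 15 = 24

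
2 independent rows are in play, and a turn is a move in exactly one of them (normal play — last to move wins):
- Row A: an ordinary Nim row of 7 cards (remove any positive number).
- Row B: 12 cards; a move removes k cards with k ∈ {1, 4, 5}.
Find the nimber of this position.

5

Row A is a plain Nim row of size 7, so its Grundy value is 7.
Grundy values for row B (subtraction set {1, 4, 5}):
g(0) = mex{} = 0
g(1) = mex{0} = 1
g(2) = mex{1} = 0
g(3) = mex{0} = 1
g(4) = mex{0,1} = 2
g(5) = mex{0,1,2} = 3
g(6) = mex{0,1,3} = 2
g(7) = mex{0,1,2} = 3
g(8) = mex{1,2,3} = 0
g(9) = mex{0,2,3} = 1
g(10) = mex{1,2,3} = 0
g(11) = mex{0,2,3} = 1
g(12) = mex{0,1,3} = 2
So g(12) = 2.
By the Sprague-Grundy theorem, the Grundy value of a sum of independent games is the XOR of the component values.
Combined value = 7 XOR 2 = 5.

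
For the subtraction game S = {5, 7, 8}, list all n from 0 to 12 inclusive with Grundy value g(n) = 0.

0, 1, 2, 3, 4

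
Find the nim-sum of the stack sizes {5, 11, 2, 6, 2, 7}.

Compute the nim-sum pairwise:
5 ^ 11 = 14
14 ^ 2 = 12
12 ^ 6 = 10
10 ^ 2 = 8
8 ^ 7 = 15

15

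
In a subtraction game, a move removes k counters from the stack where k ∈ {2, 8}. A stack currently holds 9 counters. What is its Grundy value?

Build the Grundy sequence with g(k) = mex{g(k−s) : s ∈ {2, 8}, s ≤ k}:
g(0) = mex{} = 0
g(1) = mex{} = 0
g(2) = mex{0} = 1
g(3) = mex{0} = 1
g(4) = mex{1} = 0
g(5) = mex{1} = 0
g(6) = mex{0} = 1
g(7) = mex{0} = 1
g(8) = mex{0,1} = 2
g(9) = mex{0,1} = 2
So g(9) = 2.

2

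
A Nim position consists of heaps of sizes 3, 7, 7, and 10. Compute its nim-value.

9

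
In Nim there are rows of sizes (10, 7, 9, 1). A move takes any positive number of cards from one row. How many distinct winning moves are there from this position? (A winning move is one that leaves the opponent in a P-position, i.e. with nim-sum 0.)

Bitwise XOR of the heap sizes:
  1010  (10)
  0111  (7)
  1001  (9)
  0001  (1)
  ----
  0101  (5)
The overall nim-sum is X = 5. A row of size p has a winning move iff p XOR X < p (reduce it to p XOR X).
  10: 10 XOR 5 = 15 ≥ 10 — no move.
  7: 7 XOR 5 = 2 < 7 — winning move (to 2).
  9: 9 XOR 5 = 12 ≥ 9 — no move.
  1: 1 XOR 5 = 4 ≥ 1 — no move.
That gives 1 winning move.

1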